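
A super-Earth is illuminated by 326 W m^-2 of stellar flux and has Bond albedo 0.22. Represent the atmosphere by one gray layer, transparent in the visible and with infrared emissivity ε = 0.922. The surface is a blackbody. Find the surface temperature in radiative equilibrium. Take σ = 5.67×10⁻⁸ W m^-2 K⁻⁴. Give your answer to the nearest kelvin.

At the top of the atmosphere, σT_e⁴ = S(1−α)/4 = 63.57 W m^-2, giving T_e = 183.0 K.
For a single slab of emissivity ε, T_s⁴ = 2T_e⁴/(2−ε); thus T_s = 183.0·(1.855)^(1/4) = 213.6 K.

214 K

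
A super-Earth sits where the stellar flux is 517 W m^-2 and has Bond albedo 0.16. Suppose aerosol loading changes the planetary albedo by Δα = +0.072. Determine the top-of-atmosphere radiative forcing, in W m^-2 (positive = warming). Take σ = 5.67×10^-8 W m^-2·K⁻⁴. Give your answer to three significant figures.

TOA radiative forcing: ΔF = −S·Δα/4 = −517.0·(+0.072)/4 = -9.306 W m^-2.

-9.31 W m^-2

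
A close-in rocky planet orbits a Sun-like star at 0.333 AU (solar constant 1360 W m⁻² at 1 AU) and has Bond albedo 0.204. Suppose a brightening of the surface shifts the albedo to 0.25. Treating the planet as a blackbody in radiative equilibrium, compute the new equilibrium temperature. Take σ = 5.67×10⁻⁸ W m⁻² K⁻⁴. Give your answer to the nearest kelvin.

449 kelvin

By the inverse-square law, S = 1360/0.333² = 12260 W m⁻².
New equilibrium: T₂ = [(1−0.25)·12260/(4σ)]^(1/4) = 448.8 K.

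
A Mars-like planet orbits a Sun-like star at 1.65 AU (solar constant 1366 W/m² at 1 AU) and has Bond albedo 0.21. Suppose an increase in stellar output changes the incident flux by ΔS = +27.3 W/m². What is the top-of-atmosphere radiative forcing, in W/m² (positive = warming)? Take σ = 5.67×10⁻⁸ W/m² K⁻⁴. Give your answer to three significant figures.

Flux at the orbit: S = 1366/(1.65)² = 501.7 W/m².
ΔF = Δ[S(1−α)]/4 = (1−0.21)·+27.3/4 = 5.392 W/m².

5.39 W/m²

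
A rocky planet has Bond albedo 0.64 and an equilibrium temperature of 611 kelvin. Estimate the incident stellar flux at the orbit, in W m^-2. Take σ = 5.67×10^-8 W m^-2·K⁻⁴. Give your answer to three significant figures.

From S(1−α)/4 = σT⁴: S = 4σT⁴/(1−α).
The emitted flux is σT⁴ = 7902 W m^-2.
S = 4·7902/0.36 = 87800 W m^-2.

87800 W m^-2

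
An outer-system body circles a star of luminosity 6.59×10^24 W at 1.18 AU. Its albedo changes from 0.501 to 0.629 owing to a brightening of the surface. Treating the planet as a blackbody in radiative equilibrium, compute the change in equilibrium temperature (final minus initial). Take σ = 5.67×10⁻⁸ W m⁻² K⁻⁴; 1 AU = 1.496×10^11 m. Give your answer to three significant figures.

-5.57 K

Orbital distance: d = 1.18 AU = 1.765×10^11 m.
Flux at the orbit: S = L/(4πd²) = 6.59×10^24/(4π·(1.77×10^11)²) = 16.83 W m⁻².
Initial: T₁ = [S(1−0.501)/(4σ)]^(1/4) = 78.01 K.
Final:   T₂ = [S(1−0.629)/(4σ)]^(1/4) = 72.43 K.
Change: 72.43 − 78.01 = -5.571 K.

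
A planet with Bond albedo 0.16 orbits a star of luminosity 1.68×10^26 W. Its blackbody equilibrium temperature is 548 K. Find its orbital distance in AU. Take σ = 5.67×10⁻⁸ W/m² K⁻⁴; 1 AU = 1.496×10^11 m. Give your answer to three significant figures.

0.157 AU

Energy balance gives S = 4σT⁴/(1−α) = 24350 W/m².
From L = 4πd²S, d = √(1.68×10^26/(4π·24350)) = 2.343×10^10 m = 0.1566 AU.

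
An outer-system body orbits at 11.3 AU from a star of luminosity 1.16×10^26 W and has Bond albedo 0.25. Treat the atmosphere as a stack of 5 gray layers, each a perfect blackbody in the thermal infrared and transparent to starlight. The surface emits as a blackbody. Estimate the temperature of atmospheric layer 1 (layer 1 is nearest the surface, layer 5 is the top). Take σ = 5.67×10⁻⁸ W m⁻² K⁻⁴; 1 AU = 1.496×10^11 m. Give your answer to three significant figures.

Orbital distance: d = 11.3 AU = 1.690×10^12 m.
Flux at the orbit: S = L/(4πd²) = 1.16×10^26/(4π·(1.69×10^12)²) = 3.230 W m⁻².
The effective emission temperature is T_e = [S(1−α)/(4σ)]^¼ = 57.17 K.
Each opaque layer satisfies 2T_j⁴ = T_{j−1}⁴ + T_{j+1}⁴, giving T_k⁴ = (N+1−k)T_e⁴.
With k = 1: T_1 = (5+1−1)^¼·57.17 K = 85.49 K.

85.5 K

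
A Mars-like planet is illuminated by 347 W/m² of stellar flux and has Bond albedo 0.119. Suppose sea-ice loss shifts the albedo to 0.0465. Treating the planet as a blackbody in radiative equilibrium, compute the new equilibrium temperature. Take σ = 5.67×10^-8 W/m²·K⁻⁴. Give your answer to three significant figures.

T₂ = [S(1−α₂)/(4σ)]^(1/4) = [347.0·0.954/(4σ)]^(1/4) = 195.4 K.

195 K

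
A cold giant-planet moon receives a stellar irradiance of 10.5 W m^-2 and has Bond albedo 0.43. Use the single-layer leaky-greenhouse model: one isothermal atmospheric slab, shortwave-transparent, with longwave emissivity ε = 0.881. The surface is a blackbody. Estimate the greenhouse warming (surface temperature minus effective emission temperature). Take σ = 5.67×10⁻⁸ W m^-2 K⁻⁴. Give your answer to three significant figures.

At the top of the atmosphere, σT_e⁴ = S(1−α)/4 = 1.496 W m^-2, giving T_e = 71.67 K.
For a single slab of emissivity ε, T_s⁴ = 2T_e⁴/(2−ε); thus T_s = 71.67·(1.787)^(1/4) = 82.87 K.
The atmosphere warms the surface by 11.20 K.

11.2 K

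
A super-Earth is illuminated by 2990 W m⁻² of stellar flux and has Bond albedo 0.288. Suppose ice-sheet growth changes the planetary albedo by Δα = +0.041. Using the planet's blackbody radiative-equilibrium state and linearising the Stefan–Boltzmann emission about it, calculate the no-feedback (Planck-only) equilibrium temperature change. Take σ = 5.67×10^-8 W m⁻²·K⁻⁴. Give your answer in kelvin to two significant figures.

Unperturbed T_e = [2990·(1−0.288)/(4σ)]^¼ = 311.3 K.
TOA radiative forcing: ΔF = −S·Δα/4 = −2990·(+0.041)/4 = -30.65 W m⁻².
The Planck feedback parameter is 4σT_e³ = 6.839 W m⁻²/K.
Hence the no-feedback warming is ΔF/(4σT_e³) = -4.48 K.

-4.5 kelvin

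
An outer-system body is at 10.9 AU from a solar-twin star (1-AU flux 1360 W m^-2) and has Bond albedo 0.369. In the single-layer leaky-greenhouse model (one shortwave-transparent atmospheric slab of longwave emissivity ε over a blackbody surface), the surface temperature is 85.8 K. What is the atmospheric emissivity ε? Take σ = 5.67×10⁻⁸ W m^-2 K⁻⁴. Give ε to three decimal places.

By the inverse-square law, S = 1360/10.9² = 11.45 W m^-2.
TOA balance gives T_e = 75.12 K.
T_s⁴ = T_e⁴·2/(2−ε) → ε = 2 − 2(T_e/T_s)⁴ = 2 − 2·(75.12/85.8)⁴ = 0.8247.

0.825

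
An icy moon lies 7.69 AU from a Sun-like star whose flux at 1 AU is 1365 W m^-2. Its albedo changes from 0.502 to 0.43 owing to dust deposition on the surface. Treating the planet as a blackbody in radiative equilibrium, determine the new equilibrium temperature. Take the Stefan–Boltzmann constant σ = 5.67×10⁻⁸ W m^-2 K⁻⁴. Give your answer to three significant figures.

Irradiance scales as 1/d², so S = 1365 W m^-2 × (1/7.69)² = 23.08 W m^-2.
With the new albedo, S(1−α₂)/4 = 3.289 W m^-2, so T₂ = 87.27 K.

87.3 K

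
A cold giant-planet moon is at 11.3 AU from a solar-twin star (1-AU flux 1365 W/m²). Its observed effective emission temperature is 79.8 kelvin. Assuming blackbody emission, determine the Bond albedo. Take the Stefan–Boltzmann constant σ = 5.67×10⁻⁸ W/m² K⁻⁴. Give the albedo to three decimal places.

Irradiance scales as 1/d², so S = 1365 W/m² × (1/11.3)² = 10.69 W/m².
Rearranging the radiative balance, α = 1 − 4σT⁴/S.
4σT⁴ = 4·5.67×10⁻⁸·(79.8)⁴ = 9.197 W/m².
Hence α = 1 − 9.197/10.69 = 0.1396.

0.140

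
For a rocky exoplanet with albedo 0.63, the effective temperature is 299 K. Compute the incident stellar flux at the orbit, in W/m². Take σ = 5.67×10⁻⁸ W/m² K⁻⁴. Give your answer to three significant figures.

Invert the energy balance for S: S = 4σT⁴/(1−α).
σT⁴ = 5.67×10⁻⁸·(299)⁴ = 453.2 W/m².
So S = 4×453.2/(1−0.63) = 4899 W/m².

4900 W/m²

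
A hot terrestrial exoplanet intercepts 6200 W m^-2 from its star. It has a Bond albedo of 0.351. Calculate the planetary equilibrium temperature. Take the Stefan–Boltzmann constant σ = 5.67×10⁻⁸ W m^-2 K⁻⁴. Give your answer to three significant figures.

Averaging over the sphere, the absorbed flux is S(1−α)/4 = 1006 W m^-2.
Set σT⁴ = 1006 → T = (1006/σ)^(1/4) = 365.0 K.

365 K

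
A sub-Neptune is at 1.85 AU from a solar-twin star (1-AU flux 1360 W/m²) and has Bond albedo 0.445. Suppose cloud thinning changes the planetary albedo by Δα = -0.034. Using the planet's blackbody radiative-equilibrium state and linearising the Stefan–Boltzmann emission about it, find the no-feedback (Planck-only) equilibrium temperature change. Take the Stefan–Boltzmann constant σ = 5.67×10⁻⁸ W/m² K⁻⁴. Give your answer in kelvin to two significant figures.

Irradiance scales as 1/d², so S = 1360 W/m² × (1/1.85)² = 397.4 W/m².
The baseline emission temperature is T_e = 176.6 K.
TOA radiative forcing: ΔF = −S·Δα/4 = −397.4·(-0.034)/4 = 3.378 W/m².
Linearising σT⁴ gives d(σT⁴)/dT = 4σT_e³ = 1.249 W/m² per K.
Hence the no-feedback warming is ΔF/(4σT_e³) = 2.70 K.

2.7 kelvin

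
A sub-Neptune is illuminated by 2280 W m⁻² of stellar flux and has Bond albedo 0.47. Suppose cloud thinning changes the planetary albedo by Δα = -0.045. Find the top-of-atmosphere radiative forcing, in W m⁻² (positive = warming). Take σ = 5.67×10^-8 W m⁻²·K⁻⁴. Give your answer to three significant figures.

25.6 W m⁻²

TOA radiative forcing: ΔF = −S·Δα/4 = −2280·(-0.045)/4 = 25.65 W m⁻².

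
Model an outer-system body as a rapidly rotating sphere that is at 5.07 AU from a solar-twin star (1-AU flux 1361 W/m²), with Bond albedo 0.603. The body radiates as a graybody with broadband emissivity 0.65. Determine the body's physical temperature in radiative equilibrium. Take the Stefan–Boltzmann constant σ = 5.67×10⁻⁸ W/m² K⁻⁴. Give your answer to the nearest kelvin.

109 K

Irradiance scales as 1/d², so S = 1361 W/m² × (1/5.07)² = 52.95 W/m².
Averaging over the sphere, the absorbed flux is S(1−α)/4 = 5.255 W/m².
Radiative balance εσT⁴ = 5.255 gives T = [5.255/(0.65·σ)]^(1/4) = 109.3 K.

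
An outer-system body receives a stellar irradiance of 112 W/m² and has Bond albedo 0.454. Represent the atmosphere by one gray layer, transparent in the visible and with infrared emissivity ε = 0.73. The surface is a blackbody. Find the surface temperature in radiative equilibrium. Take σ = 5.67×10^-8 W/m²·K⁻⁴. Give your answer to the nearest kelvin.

At the top of the atmosphere, σT_e⁴ = S(1−α)/4 = 15.29 W/m², giving T_e = 128.1 K.
Surface balance with a leaky layer gives σT_s⁴ = σT_e⁴·2/(2−ε), so T_s = T_e·[2/(2−0.73)]^(1/4) = 143.5 K.

144 K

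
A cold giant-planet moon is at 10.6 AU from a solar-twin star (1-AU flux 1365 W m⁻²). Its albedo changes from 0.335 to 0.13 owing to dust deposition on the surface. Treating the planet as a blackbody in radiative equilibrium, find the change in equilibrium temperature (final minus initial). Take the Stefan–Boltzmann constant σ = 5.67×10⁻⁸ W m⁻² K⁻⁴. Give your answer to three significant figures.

5.37 K

Flux at the orbit: S = 1365/(10.6)² = 12.15 W m⁻².
Initial: T₁ = [S(1−0.335)/(4σ)]^(1/4) = 77.25 K.
Final:   T₂ = [S(1−0.13)/(4σ)]^(1/4) = 82.62 K.
Change: 82.62 − 77.25 = 5.368 K.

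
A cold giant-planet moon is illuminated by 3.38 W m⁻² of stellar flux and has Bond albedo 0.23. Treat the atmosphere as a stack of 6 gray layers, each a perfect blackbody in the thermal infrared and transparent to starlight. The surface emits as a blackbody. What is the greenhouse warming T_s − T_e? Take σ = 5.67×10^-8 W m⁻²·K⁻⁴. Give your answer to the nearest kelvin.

Top-of-atmosphere balance: σT_e⁴ = S(1−α)/4 = 0.6506 W m⁻² → T_e = 58.20 K.
T_s = (N+1)^(1/4)·T_e = 94.67 K.
Warming: T_s − T_e = 36.47 K.

36 K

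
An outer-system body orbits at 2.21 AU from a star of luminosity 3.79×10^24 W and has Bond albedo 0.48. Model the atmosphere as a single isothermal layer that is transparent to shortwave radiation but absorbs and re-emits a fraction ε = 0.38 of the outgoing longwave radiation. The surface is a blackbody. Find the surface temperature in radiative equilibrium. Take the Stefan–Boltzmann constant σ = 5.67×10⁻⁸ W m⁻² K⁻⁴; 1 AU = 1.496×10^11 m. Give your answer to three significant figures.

d = 2.21 × 1.496×10^11 m = 3.306×10^11 m.
S = L/(4πd²) = 2.759 W m⁻².
The planet radiates to space at T_e = [S(1−α)/(4σ)]^(1/4) = 50.15 K.
Surface balance with a leaky layer gives σT_s⁴ = σT_e⁴·2/(2−ε), so T_s = T_e·[2/(2−0.38)]^(1/4) = 52.86 K.

52.9 K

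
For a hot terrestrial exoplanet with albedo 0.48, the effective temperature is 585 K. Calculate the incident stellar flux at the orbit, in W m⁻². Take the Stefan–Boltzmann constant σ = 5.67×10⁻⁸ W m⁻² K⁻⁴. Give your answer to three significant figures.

Invert the energy balance for S: S = 4σT⁴/(1−α).
The emitted flux is σT⁴ = 6641 W m⁻².
S = 4·6641/0.52 = 51080 W m⁻².

51100 W m⁻²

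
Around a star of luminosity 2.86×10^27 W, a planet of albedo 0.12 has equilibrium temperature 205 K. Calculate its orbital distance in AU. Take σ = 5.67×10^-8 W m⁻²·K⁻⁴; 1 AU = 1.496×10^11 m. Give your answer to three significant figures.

The flux needed for this T is 4σT⁴/(1−0.12) = 455.2 W m⁻².
S = L/(4πd²) → d = √(L/4πS) = √(2.86×10^27/(4π·455.2)) = 7.071×10^11 m = 4.727 AU.

4.73 AU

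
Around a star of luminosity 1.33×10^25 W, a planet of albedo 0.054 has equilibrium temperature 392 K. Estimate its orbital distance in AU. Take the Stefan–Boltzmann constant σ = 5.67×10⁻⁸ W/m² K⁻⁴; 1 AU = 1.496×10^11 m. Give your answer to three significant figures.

Energy balance gives S = 4σT⁴/(1−α) = 5661 W/m².
From L = 4πd²S, d = √(1.33×10^25/(4π·5661)) = 1.367×10^10 m = 0.09140 AU.

0.0914 AU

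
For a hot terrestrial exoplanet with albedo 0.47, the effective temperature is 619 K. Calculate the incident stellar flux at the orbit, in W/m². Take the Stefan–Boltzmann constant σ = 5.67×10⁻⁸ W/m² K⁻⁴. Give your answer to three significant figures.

Invert the energy balance for S: S = 4σT⁴/(1−α).
The emitted flux is σT⁴ = 8324 W/m².
S = 4·8324/0.53 = 62820 W/m².

62800 W/m²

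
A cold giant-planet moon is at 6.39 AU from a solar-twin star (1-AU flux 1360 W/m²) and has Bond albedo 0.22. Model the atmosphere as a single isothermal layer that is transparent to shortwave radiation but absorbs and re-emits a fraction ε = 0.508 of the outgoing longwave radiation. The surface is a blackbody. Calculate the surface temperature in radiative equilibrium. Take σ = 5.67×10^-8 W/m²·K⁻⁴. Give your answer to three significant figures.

111 kelvin

By the inverse-square law, S = 1360/6.39² = 33.31 W/m².
At the top of the atmosphere, σT_e⁴ = S(1−α)/4 = 6.495 W/m², giving T_e = 103.5 K.
The surface balance (absorbed SW + ε·downward IR = σT_s⁴) with T_a⁴ = T_s⁴/2 reduces to T_s = T_e·[2/(2−ε)]^¼ = 111.3 K.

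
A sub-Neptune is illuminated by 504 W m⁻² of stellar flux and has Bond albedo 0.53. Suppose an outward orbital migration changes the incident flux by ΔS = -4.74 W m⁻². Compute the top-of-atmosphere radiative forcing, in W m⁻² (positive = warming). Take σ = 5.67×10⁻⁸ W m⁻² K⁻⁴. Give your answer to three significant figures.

-0.557 W m⁻²

TOA radiative forcing: ΔF = (1−α)ΔS/4 = 0.47·(-4.74)/4 = -0.5569 W m⁻².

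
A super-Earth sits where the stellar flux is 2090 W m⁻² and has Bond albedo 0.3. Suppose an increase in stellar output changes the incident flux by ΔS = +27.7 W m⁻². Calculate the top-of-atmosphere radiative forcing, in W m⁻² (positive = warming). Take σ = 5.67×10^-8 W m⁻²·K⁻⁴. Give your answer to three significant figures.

ΔF = Δ[S(1−α)]/4 = (1−0.3)·+27.7/4 = 4.847 W m⁻².

4.85 W m⁻²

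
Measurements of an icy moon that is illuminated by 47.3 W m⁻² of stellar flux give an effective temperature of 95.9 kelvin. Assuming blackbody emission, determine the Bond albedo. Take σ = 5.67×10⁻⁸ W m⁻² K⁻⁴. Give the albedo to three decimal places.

0.594

From σT⁴ = S(1−α)/4 we invert for α: 1−α = 4σT⁴/S.
4σT⁴ = 4·5.67×10⁻⁸·(95.9)⁴ = 19.18 W m⁻².
Hence α = 1 − 19.18/47.30 = 0.5944.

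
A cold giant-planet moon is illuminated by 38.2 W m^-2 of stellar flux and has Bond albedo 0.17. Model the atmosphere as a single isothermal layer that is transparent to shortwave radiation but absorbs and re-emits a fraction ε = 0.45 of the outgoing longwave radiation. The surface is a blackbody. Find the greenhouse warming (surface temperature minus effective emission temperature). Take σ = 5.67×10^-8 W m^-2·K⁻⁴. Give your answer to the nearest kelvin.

7 K

At the top of the atmosphere, σT_e⁴ = S(1−α)/4 = 7.926 W m^-2, giving T_e = 108.7 K.
The surface balance (absorbed SW + ε·downward IR = σT_s⁴) with T_a⁴ = T_s⁴/2 reduces to T_s = T_e·[2/(2−ε)]^¼ = 115.9 K.
T_s − T_e = 115.9 − 108.7 = 7.155 K.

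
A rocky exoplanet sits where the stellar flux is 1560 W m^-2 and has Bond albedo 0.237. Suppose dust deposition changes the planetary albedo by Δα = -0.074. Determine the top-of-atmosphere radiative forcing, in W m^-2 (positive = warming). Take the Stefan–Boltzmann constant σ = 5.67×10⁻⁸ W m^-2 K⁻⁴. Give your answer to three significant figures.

The change in absorbed flux is Δ[S(1−α)/4] = −SΔα/4 = 28.86 W m^-2.

28.9 W m^-2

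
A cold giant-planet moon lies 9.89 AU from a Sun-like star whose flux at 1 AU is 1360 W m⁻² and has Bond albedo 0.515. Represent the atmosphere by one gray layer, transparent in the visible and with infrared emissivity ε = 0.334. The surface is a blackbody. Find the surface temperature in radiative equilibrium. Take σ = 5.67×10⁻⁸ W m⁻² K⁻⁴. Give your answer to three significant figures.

Irradiance scales as 1/d², so S = 1360 W m⁻² × (1/9.89)² = 13.90 W m⁻².
At the top of the atmosphere, σT_e⁴ = S(1−α)/4 = 1.686 W m⁻², giving T_e = 73.84 K.
Surface balance with a leaky layer gives σT_s⁴ = σT_e⁴·2/(2−ε), so T_s = T_e·[2/(2−0.334)]^(1/4) = 77.29 K.

77.3 K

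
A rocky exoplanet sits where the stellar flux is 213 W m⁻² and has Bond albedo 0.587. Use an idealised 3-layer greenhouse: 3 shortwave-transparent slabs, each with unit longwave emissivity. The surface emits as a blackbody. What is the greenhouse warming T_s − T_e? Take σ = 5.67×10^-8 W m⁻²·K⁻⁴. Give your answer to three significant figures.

Top-of-atmosphere balance: σT_e⁴ = S(1−α)/4 = 21.99 W m⁻² → T_e = 140.3 K.
Surface: T_s = (4)^¼·T_e = 198.5 K.
Warming: T_s − T_e = 58.13 K.

58.1 K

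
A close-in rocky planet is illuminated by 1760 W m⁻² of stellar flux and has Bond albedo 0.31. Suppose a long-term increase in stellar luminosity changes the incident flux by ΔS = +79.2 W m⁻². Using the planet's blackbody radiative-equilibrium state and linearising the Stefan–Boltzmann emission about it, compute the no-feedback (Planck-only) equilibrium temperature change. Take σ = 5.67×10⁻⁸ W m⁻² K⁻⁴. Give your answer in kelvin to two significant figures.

3.0 K

Unperturbed T_e = [1760·(1−0.31)/(4σ)]^¼ = 270.5 K.
ΔF = Δ[S(1−α)]/4 = (1−0.31)·+79.2/4 = 13.66 W m⁻².
Planck response: λ_P = 4σT_e³ = 4·5.67×10⁻⁸·(270.5)³ = 4.489 W m⁻²/K.
Hence the no-feedback warming is ΔF/(4σT_e³) = 3.04 K.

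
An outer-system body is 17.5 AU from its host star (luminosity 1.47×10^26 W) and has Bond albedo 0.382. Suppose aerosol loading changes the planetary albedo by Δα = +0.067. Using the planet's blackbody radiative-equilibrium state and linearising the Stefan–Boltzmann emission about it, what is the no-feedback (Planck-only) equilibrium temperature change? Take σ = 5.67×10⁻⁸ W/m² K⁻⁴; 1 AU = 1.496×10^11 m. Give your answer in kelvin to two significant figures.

-1.3 kelvin

d = 17.5 × 1.496×10^11 m = 2.618×10^12 m.
Spreading L over a sphere of radius d: S = 1.47×10^26/(4π·2.62×10^12²) = 1.707 W/m².
Unperturbed T_e = [1.707·(1−0.382)/(4σ)]^¼ = 46.44 K.
ΔF = −(S/4)Δα = −(1.707/4)×(+0.067) = -0.02859 W/m².
Planck response: λ_P = 4σT_e³ = 4·5.67×10⁻⁸·(46.44)³ = 0.02271 W/m²/K.
Hence the no-feedback warming is ΔF/(4σT_e³) = -1.26 K.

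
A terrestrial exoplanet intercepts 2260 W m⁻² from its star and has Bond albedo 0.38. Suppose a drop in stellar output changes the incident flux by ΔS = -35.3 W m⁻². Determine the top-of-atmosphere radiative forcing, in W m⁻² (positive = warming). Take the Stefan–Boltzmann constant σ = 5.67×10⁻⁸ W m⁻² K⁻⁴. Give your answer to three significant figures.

-5.47 W m⁻²

Only a fraction (1−α) is absorbed and it's spread over 4πR², so ΔF = (1−α)ΔS/4 = -5.471 W m⁻².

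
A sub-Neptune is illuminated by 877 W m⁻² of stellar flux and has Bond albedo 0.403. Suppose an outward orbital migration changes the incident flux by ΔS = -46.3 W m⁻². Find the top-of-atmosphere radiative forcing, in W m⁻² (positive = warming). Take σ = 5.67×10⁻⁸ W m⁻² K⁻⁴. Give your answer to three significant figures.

-6.91 W m⁻²

Only a fraction (1−α) is absorbed and it's spread over 4πR², so ΔF = (1−α)ΔS/4 = -6.910 W m⁻².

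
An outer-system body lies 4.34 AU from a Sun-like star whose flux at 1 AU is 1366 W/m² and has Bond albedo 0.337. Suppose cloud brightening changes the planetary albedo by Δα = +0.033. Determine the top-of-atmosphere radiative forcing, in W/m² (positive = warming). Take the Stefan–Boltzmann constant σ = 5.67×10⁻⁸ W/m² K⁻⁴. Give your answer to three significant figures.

Flux at the orbit: S = 1366/(4.34)² = 72.52 W/m².
TOA radiative forcing: ΔF = −S·Δα/4 = −72.52·(+0.033)/4 = -0.5983 W/m².

-0.598 W/m²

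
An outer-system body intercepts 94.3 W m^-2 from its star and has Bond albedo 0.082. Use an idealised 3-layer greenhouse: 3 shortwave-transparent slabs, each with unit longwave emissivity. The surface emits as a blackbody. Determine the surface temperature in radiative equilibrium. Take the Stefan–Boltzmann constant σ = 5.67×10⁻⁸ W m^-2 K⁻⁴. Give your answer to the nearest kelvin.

198 K

OLR = S(1−α)/4 = 21.64 W m^-2; the top layer radiates at T_e = 139.8 K.
With N = 3 opaque layers, T_s = (N+1)^(1/4)·T_e = 4^(1/4)·139.8 = 197.7 K.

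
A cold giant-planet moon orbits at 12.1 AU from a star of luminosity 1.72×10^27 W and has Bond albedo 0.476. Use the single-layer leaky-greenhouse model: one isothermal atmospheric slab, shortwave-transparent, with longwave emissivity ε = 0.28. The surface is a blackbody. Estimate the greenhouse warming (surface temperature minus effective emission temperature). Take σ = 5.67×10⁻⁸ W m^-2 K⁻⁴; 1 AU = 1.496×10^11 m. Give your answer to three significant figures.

Orbital distance: d = 12.1 AU = 1.810×10^12 m.
Flux at the orbit: S = L/(4πd²) = 1.72×10^27/(4π·(1.81×10^12)²) = 41.77 W m^-2.
At the top of the atmosphere, σT_e⁴ = S(1−α)/4 = 5.472 W m^-2, giving T_e = 99.12 K.
For a single slab of emissivity ε, T_s⁴ = 2T_e⁴/(2−ε); thus T_s = 99.12·(1.163)^(1/4) = 102.9 K.
The atmosphere warms the surface by 3.809 K.

3.81 K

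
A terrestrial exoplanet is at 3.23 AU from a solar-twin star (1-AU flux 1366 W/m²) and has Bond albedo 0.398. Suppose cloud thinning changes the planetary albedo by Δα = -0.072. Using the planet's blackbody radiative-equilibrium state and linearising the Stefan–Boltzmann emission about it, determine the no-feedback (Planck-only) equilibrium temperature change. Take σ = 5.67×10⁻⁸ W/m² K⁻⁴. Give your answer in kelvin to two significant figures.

4.1 kelvin

By the inverse-square law, S = 1366/3.23² = 130.9 W/m².
The baseline emission temperature is T_e = 136.5 K.
ΔF = −(S/4)Δα = −(130.9/4)×(-0.072) = 2.357 W/m².
The Planck feedback parameter is 4σT_e³ = 0.5773 W/m²/K.
Hence the no-feedback warming is ΔF/(4σT_e³) = 4.08 K.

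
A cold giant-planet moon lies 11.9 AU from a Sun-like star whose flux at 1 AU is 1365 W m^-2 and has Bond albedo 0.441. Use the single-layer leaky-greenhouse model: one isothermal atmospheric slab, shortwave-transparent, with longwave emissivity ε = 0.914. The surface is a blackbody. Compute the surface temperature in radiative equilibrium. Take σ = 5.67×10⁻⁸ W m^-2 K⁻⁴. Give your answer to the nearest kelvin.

81 K

By the inverse-square law, S = 1365/11.9² = 9.639 W m^-2.
Effective emission temperature (TOA balance): σT_e⁴ = S(1−α)/4 = 1.347 W m^-2 → T_e = 69.82 K.
For a single slab of emissivity ε, T_s⁴ = 2T_e⁴/(2−ε); thus T_s = 69.82·(1.842)^(1/4) = 81.33 K.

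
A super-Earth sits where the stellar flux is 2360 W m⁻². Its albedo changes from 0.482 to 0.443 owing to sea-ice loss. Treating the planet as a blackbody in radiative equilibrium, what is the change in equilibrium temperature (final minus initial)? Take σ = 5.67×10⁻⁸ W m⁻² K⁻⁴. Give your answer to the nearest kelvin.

Initial: T₁ = [S(1−0.482)/(4σ)]^(1/4) = 271.0 K.
Final:   T₂ = [S(1−0.443)/(4σ)]^(1/4) = 275.9 K.
ΔT = T₂ − T₁ = 4.962 K.

5 K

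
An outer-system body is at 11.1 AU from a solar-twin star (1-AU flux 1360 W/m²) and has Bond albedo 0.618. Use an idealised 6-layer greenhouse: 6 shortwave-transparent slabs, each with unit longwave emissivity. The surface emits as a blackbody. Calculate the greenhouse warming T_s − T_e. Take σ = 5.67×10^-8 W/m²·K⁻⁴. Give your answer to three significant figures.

Flux at the orbit: S = 1360/(11.1)² = 11.04 W/m².
The effective emission temperature is T_e = [S(1−α)/(4σ)]^¼ = 65.66 K.
Surface: T_s = (7)^¼·T_e = 106.8 K.
So the greenhouse effect raises the surface by 106.8 − 65.66 = 41.14 K.

41.1 K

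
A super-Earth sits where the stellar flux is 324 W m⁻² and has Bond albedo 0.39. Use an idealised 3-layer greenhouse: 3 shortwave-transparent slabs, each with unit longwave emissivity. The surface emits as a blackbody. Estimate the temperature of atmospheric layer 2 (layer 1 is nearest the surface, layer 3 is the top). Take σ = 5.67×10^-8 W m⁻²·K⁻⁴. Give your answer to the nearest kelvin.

OLR = S(1−α)/4 = 49.41 W m⁻²; the top layer radiates at T_e = 171.8 K.
The net upward flux σT_e⁴ is constant between every pair of levels, so T_k⁴ = (N+1−k)T_e⁴.
T_2 = (2)^(1/4)·171.8 = 204.3 K.

204 K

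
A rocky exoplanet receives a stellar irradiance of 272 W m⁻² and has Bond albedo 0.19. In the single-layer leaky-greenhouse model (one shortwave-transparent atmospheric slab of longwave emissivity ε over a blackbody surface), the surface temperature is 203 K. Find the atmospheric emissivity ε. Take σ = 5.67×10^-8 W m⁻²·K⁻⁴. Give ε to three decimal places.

First, T_e = [272.0·(1−0.19)/(4σ)]^(1/4) = 176.5 K.
Inverting T_s⁴ = 2T_e⁴/(2−ε): (T_e/T_s)⁴ = 0.5720, so ε = 2(1 − 0.5720) = 0.8559.

0.856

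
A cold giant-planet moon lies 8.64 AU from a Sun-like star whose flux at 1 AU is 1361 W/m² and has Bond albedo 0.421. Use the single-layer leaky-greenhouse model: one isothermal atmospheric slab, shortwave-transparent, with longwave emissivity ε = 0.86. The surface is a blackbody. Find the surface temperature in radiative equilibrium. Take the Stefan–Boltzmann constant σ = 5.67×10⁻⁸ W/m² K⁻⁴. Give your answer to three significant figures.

95.1 K

Flux at the orbit: S = 1361/(8.64)² = 18.23 W/m².
At the top of the atmosphere, σT_e⁴ = S(1−α)/4 = 2.639 W/m², giving T_e = 82.60 K.
The surface balance (absorbed SW + ε·downward IR = σT_s⁴) with T_a⁴ = T_s⁴/2 reduces to T_s = T_e·[2/(2−ε)]^¼ = 95.06 K.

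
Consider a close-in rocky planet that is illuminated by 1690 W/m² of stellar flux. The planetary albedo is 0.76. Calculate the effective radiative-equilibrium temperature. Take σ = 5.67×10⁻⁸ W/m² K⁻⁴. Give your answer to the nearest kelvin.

206 kelvin

The planet absorbs (1−α)S over its disc πR² and re-emits over 4πR², so the mean absorbed flux is (1−0.76)·1690/4 = 101.4 W/m².
Set σT⁴ = 101.4 → T = (101.4/σ)^(1/4) = 205.6 K.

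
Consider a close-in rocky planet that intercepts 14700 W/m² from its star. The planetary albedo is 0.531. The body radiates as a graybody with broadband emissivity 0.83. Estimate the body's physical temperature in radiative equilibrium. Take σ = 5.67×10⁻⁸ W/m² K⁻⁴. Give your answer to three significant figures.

437 K

Absorbed flux (global mean): S(1−α)/4 = 14700·0.469/4 = 1724 W/m².
Radiative balance εσT⁴ = 1724 gives T = [1724/(0.83·σ)]^(1/4) = 437.5 K.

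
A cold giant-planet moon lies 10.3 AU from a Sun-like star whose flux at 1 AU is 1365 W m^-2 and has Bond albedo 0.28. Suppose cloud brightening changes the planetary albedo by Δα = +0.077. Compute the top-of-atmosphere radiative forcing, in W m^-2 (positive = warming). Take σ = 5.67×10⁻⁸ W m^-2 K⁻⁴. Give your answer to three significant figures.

-0.248 W m^-2

Irradiance scales as 1/d², so S = 1365 W m^-2 × (1/10.3)² = 12.87 W m^-2.
ΔF = −(S/4)Δα = −(12.87/4)×(+0.077) = -0.2477 W m^-2.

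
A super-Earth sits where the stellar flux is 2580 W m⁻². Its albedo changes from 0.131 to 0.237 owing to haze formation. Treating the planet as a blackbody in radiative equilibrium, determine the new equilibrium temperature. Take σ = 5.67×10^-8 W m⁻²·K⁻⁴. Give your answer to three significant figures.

New equilibrium: T₂ = [(1−0.237)·2580/(4σ)]^(1/4) = 305.2 K.

305 K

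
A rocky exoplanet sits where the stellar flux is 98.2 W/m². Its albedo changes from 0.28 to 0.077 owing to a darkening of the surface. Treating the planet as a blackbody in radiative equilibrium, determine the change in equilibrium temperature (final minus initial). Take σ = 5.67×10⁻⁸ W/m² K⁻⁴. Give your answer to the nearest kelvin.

With α = 0.28, T₁ = 132.9 K.
With α = 0.077, T₂ = 141.4 K.
ΔT = T₂ − T₁ = 8.512 K.

9 K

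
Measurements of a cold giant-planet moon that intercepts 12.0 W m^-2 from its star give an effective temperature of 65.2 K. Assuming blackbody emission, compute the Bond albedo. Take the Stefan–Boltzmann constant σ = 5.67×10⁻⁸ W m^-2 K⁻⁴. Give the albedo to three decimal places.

Rearranging the radiative balance, α = 1 − 4σT⁴/S.
σT⁴ = 1.025 W m^-2, so 4σT⁴ = 4.099 W m^-2.
1−α = 4.099/12.00 = 0.3415, so α = 0.6585.

0.658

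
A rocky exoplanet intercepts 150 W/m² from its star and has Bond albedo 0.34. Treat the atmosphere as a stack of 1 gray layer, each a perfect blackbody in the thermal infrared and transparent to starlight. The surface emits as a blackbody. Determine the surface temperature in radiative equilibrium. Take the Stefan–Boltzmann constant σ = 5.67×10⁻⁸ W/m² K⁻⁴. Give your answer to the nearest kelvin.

The effective emission temperature is T_e = [S(1−α)/(4σ)]^¼ = 144.5 K.
With N = 1 opaque layers, T_s = (N+1)^(1/4)·T_e = 2^(1/4)·144.5 = 171.9 K.

172 K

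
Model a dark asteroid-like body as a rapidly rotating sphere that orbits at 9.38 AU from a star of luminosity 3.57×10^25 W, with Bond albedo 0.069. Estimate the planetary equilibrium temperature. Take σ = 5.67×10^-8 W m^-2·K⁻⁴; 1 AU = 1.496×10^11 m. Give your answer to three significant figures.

Orbital distance: d = 9.38 AU = 1.403×10^12 m.
Spreading L over a sphere of radius d: S = 3.57×10^25/(4π·1.40×10^12²) = 1.443 W m^-2.
Absorbed flux (global mean): S(1−α)/4 = 1.443·0.931/4 = 0.3358 W m^-2.
In equilibrium σT⁴ equals this, so T = 49.33 K.

49.3 K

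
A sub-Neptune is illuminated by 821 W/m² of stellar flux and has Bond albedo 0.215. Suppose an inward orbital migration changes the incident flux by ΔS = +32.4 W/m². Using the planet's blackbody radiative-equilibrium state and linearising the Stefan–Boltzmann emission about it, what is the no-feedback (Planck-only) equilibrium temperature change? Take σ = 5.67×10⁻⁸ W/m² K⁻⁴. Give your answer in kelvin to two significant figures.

2.3 kelvin

Reference equilibrium: T_e = [S(1−α)/(4σ)]^(1/4) = 230.9 K.
TOA radiative forcing: ΔF = (1−α)ΔS/4 = 0.785·(+32.4)/4 = 6.359 W/m².
The Planck feedback parameter is 4σT_e³ = 2.791 W/m²/K.
So ΔT₀ = 6.359/2.791 = 2.28 K.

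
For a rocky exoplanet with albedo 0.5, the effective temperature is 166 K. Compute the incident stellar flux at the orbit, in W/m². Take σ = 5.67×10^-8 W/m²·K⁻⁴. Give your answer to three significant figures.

Invert the energy balance for S: S = 4σT⁴/(1−α).
The emitted flux is σT⁴ = 43.05 W/m².
So S = 4×43.05/(1−0.5) = 344.4 W/m².

344 W/m²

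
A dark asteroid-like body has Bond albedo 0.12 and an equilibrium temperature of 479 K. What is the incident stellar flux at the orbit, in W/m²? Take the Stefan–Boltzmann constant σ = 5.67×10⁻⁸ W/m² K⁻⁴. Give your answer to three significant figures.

Invert the energy balance for S: S = 4σT⁴/(1−α).
σT⁴ = 5.67×10⁻⁸·(479)⁴ = 2985 W/m².
So S = 4×2985/(1−0.12) = 13570 W/m².

13600 W/m²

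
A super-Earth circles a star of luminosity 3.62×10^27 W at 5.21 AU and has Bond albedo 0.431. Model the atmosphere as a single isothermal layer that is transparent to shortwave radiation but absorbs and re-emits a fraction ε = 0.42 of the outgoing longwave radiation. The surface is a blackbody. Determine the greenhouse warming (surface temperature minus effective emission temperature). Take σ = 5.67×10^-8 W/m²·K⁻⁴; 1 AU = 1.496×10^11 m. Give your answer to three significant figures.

d = 5.21 × 1.496×10^11 m = 7.794×10^11 m.
Flux at the orbit: S = L/(4πd²) = 3.62×10^27/(4π·(7.79×10^11)²) = 474.2 W/m².
At the top of the atmosphere, σT_e⁴ = S(1−α)/4 = 67.45 W/m², giving T_e = 185.7 K.
The surface balance (absorbed SW + ε·downward IR = σT_s⁴) with T_a⁴ = T_s⁴/2 reduces to T_s = T_e·[2/(2−ε)]^¼ = 197.0 K.
Greenhouse warming: T_s − T_e = 11.27 K.

11.3 kelvin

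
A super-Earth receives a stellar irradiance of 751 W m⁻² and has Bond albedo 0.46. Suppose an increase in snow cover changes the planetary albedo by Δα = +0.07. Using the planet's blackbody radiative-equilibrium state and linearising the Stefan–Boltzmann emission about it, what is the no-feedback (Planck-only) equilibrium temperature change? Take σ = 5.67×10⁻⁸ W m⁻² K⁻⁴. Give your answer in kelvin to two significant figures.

-6.7 kelvin

Unperturbed T_e = [751.0·(1−0.46)/(4σ)]^¼ = 205.6 K.
ΔF = −(S/4)Δα = −(751.0/4)×(+0.07) = -13.14 W m⁻².
Planck response: λ_P = 4σT_e³ = 4·5.67×10⁻⁸·(205.6)³ = 1.972 W m⁻²/K.
Hence the no-feedback warming is ΔF/(4σT_e³) = -6.66 K.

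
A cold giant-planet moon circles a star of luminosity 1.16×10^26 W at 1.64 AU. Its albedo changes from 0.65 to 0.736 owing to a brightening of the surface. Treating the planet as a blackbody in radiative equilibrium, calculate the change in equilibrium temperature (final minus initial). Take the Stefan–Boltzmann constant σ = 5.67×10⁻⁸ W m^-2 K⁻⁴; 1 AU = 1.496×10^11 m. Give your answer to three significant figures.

d = 1.64 × 1.496×10^11 m = 2.453×10^11 m.
Flux at the orbit: S = L/(4πd²) = 1.16×10^26/(4π·(2.45×10^11)²) = 153.4 W m^-2.
With α = 0.65, T₁ = 124.0 K.
Final:   T₂ = [S(1−0.736)/(4σ)]^(1/4) = 115.6 K.
Change: 115.6 − 124.0 = -8.443 K.

-8.44 kelvin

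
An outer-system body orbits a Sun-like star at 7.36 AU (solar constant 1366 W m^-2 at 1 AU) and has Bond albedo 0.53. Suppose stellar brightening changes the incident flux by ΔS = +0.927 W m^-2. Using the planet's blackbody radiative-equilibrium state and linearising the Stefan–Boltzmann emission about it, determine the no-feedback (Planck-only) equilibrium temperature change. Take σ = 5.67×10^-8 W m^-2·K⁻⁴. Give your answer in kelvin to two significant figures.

By the inverse-square law, S = 1366/7.36² = 25.22 W m^-2.
The baseline emission temperature is T_e = 85.02 K.
Only a fraction (1−α) is absorbed and it's spread over 4πR², so ΔF = (1−α)ΔS/4 = 0.1089 W m^-2.
Planck response: λ_P = 4σT_e³ = 4·5.67×10⁻⁸·(85.02)³ = 0.1394 W m^-2/K.
ΔT₀ = ΔF/λ_P = 0.1089/0.1394 = 0.781 K.

0.78 K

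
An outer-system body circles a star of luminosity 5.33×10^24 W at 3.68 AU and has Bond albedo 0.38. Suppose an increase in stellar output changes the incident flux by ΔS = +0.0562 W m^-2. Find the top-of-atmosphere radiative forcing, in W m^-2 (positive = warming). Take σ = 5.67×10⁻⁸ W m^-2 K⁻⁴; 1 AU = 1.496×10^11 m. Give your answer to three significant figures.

0.00871 W m^-2

d = 3.68 × 1.496×10^11 m = 5.505×10^11 m.
Flux at the orbit: S = L/(4πd²) = 5.33×10^24/(4π·(5.51×10^11)²) = 1.399 W m^-2.
Only a fraction (1−α) is absorbed and it's spread over 4πR², so ΔF = (1−α)ΔS/4 = 0.008711 W m^-2.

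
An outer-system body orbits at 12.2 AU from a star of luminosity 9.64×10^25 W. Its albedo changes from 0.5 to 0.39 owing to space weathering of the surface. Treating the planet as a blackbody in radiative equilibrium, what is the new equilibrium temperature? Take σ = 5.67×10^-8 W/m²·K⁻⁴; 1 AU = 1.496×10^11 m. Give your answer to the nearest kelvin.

Orbital distance: d = 12.2 AU = 1.825×10^12 m.
Flux at the orbit: S = L/(4πd²) = 9.64×10^25/(4π·(1.83×10^12)²) = 2.303 W/m².
New equilibrium: T₂ = [(1−0.39)·2.303/(4σ)]^(1/4) = 49.89 K.

50 K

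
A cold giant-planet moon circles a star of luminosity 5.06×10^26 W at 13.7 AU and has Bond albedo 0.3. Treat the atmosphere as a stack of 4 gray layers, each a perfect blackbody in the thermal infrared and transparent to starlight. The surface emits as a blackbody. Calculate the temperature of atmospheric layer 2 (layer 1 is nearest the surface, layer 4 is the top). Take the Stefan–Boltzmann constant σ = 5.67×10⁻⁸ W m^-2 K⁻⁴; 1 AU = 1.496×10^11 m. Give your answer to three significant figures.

97.1 K

Orbital distance: d = 13.7 AU = 2.050×10^12 m.
Flux at the orbit: S = L/(4πd²) = 5.06×10^26/(4π·(2.05×10^12)²) = 9.586 W m^-2.
The effective emission temperature is T_e = [S(1−α)/(4σ)]^¼ = 73.75 K.
The net upward flux σT_e⁴ is constant between every pair of levels, so T_k⁴ = (N+1−k)T_e⁴.
With k = 2: T_2 = (4+1−2)^¼·73.75 K = 97.06 K.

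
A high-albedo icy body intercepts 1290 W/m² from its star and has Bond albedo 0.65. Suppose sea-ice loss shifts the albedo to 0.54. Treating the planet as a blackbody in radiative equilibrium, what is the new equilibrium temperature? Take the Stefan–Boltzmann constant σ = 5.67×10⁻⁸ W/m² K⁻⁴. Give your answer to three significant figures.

New equilibrium: T₂ = [(1−0.54)·1290/(4σ)]^(1/4) = 226.2 K.

226 kelvin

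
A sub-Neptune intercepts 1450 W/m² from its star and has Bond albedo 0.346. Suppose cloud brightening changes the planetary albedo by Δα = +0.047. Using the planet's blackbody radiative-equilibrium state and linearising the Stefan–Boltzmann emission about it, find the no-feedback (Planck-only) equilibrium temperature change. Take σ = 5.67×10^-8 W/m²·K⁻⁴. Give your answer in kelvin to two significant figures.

-4.6 K

The baseline emission temperature is T_e = 254.3 K.
ΔF = −(S/4)Δα = −(1450/4)×(+0.047) = -17.04 W/m².
Planck response: λ_P = 4σT_e³ = 4·5.67×10⁻⁸·(254.3)³ = 3.729 W/m²/K.
ΔT₀ = ΔF/λ_P = -17.04/3.729 = -4.57 K.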